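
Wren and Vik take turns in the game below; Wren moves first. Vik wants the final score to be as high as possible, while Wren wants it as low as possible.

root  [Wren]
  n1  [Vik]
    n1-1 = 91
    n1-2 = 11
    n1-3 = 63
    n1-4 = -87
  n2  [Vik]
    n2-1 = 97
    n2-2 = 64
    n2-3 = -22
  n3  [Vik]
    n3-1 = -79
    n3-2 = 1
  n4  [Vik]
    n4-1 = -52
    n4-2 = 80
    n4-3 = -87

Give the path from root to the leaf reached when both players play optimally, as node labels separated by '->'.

root -> n3 -> n3-2

n1 (Vik): max(91, 11, 63, -87) = 91
n2 (Vik): max(97, 64, -22) = 97
n3 (Vik): max(-79, 1) = 1
n4 (Vik): max(-52, 80, -87) = 80
root (Wren): min(91, 97, 1, 80) = 1
At root, Wren picks n3 (lowest: 1).
At n3, Vik picks n3-2 (highest: 1).
Terminal value 1.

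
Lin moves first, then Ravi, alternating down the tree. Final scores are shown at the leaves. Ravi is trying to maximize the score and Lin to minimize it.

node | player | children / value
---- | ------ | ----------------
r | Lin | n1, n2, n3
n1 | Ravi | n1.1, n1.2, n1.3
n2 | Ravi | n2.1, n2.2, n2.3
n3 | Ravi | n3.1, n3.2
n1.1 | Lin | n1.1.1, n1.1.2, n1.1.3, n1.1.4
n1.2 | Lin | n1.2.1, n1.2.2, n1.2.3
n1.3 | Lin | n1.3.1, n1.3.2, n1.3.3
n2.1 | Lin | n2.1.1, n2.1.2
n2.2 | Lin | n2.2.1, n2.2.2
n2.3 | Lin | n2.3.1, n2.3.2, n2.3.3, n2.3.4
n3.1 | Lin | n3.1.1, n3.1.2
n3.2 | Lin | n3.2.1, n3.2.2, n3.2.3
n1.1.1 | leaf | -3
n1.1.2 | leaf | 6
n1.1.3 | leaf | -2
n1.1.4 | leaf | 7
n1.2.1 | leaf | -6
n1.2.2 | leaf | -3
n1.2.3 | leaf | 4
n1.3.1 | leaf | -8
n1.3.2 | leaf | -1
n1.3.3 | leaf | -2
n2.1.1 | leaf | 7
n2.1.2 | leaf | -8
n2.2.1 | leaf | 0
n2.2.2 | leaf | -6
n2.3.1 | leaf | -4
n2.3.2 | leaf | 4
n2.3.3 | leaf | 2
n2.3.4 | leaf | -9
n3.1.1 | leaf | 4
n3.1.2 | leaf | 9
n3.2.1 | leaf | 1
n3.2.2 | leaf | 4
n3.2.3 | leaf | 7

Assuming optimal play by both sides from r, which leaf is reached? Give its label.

n1.1 (Lin): min(-3, 6, -2, 7) = -3
n1.2 (Lin): min(-6, -3, 4) = -6
n1.3 (Lin): min(-8, -1, -2) = -8
n1 (Ravi): max(-3, -6, -8) = -3
n2.1 (Lin): min(7, -8) = -8
n2.2 (Lin): min(0, -6) = -6
n2.3 (Lin): min(-4, 4, 2, -9) = -9
n2 (Ravi): max(-8, -6, -9) = -6
n3.1 (Lin): min(4, 9) = 4
n3.2 (Lin): min(1, 4, 7) = 1
n3 (Ravi): max(4, 1) = 4
r (Lin): min(-3, -6, 4) = -6
At r, Lin picks n2 (lowest: -6).
At n2, Ravi picks n2.2 (highest: -6).
At n2.2, Lin picks n2.2.2 (lowest: -6).
Terminal value -6.

n2.2.2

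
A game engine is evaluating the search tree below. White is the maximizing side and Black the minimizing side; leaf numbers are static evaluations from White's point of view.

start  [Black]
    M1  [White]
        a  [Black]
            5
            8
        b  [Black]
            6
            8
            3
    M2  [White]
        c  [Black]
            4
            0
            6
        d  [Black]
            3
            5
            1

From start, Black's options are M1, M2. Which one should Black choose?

M2

a (Black): min(5, 8) = 5
b (Black): min(6, 8, 3) = 3
M1 (White): max(5, 3) = 5
c (Black): min(4, 0, 6) = 0
d (Black): min(3, 5, 1) = 1
M2 (White): max(0, 1) = 1
start (Black): min(5, 1) = 1
Black at start wants the lowest of {M1=5, M2=1}, so chooses M2.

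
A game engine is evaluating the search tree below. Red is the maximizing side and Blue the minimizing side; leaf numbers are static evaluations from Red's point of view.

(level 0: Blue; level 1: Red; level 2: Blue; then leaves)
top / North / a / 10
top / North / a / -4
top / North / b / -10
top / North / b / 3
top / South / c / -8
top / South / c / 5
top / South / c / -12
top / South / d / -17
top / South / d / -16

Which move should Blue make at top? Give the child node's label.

South

a (Blue): min(10, -4) = -4
b (Blue): min(-10, 3) = -10
North (Red): max(-4, -10) = -4
c (Blue): min(-8, 5, -12) = -12
d (Blue): min(-17, -16) = -17
South (Red): max(-12, -17) = -12
top (Blue): min(-4, -12) = -12
Blue at top wants the lowest of {North=-4, South=-12}, so chooses South.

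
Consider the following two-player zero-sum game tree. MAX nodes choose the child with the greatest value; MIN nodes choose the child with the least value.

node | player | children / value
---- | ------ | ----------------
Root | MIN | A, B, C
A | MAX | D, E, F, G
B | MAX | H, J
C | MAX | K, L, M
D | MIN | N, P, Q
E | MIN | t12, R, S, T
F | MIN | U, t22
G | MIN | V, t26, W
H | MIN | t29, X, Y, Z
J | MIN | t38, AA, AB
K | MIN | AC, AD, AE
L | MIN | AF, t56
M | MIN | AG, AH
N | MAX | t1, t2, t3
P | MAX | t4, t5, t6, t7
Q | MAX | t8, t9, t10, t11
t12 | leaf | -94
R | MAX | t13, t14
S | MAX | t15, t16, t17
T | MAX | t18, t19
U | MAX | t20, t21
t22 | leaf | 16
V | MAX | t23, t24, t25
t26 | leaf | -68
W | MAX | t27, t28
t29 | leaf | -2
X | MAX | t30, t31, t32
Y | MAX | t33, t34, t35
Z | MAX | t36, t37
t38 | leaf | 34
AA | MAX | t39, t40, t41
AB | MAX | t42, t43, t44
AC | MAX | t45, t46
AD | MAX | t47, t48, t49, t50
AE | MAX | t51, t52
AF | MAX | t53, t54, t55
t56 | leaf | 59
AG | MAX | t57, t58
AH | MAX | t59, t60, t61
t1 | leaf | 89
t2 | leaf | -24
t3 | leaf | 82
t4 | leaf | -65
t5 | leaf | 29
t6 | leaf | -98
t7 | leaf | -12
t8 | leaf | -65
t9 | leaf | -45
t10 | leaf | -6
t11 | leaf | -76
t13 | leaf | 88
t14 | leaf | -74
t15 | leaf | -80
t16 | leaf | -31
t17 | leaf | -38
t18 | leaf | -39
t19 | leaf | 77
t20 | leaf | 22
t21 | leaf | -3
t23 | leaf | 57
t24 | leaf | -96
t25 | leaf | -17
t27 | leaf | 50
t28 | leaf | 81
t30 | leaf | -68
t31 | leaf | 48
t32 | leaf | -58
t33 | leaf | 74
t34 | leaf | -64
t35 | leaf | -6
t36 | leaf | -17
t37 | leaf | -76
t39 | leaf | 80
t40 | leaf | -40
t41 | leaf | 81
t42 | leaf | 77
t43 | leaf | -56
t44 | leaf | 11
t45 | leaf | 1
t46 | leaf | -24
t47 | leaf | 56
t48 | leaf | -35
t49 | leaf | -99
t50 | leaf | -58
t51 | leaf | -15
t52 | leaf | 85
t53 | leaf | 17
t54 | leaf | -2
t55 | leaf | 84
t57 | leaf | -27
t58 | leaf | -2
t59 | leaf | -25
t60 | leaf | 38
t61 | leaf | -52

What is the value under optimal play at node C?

59

AC (MAX): max(1, -24) = 1
AD (MAX): max(56, -35, -99, -58) = 56
AE (MAX): max(-15, 85) = 85
K (MIN): min(1, 56, 85) = 1
AF (MAX): max(17, -2, 84) = 84
L (MIN): min(84, 59) = 59
AG (MAX): max(-27, -2) = -2
AH (MAX): max(-25, 38, -52) = 38
M (MIN): min(-2, 38) = -2
C (MAX): max(1, 59, -2) = 59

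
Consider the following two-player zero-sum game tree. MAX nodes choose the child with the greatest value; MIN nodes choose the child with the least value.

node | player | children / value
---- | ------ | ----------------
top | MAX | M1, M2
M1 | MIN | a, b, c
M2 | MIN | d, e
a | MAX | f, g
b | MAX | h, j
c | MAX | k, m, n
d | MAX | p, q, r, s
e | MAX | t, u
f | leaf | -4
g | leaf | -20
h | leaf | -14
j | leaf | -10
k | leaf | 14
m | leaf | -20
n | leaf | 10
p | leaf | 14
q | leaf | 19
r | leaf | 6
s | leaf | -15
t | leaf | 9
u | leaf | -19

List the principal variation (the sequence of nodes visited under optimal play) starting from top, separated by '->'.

a (MAX): max(-4, -20) = -4
b (MAX): max(-14, -10) = -10
c (MAX): max(14, -20, 10) = 14
M1 (MIN): min(-4, -10, 14) = -10
d (MAX): max(14, 19, 6, -15) = 19
e (MAX): max(9, -19) = 9
M2 (MIN): min(19, 9) = 9
top (MAX): max(-10, 9) = 9
At top, MAX picks M2 (highest: 9).
At M2, MIN picks e (lowest: 9).
At e, MAX picks t (highest: 9).
Terminal value 9.

top -> M2 -> e -> t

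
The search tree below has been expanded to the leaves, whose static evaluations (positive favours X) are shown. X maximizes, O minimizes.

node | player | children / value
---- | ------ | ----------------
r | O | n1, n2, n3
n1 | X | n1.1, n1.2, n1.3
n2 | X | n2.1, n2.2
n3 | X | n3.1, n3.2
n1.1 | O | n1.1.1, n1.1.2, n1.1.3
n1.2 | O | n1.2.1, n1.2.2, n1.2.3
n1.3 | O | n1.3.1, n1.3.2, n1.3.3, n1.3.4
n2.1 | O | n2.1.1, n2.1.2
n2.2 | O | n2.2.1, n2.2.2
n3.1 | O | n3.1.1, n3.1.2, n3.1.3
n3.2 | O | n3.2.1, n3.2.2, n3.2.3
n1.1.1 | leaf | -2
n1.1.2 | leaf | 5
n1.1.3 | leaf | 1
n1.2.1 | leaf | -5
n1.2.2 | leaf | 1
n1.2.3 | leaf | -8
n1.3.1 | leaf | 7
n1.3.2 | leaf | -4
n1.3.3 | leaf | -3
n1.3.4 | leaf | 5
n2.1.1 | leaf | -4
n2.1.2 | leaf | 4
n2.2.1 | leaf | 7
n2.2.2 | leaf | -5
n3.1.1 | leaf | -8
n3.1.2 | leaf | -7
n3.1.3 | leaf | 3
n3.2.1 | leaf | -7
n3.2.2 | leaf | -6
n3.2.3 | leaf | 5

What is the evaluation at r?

-7

n1.1 (O): min(-2, 5, 1) = -2
n1.2 (O): min(-5, 1, -8) = -8
n1.3 (O): min(7, -4, -3, 5) = -4
n1 (X): max(-2, -8, -4) = -2
n2.1 (O): min(-4, 4) = -4
n2.2 (O): min(7, -5) = -5
n2 (X): max(-4, -5) = -4
n3.1 (O): min(-8, -7, 3) = -8
n3.2 (O): min(-7, -6, 5) = -7
n3 (X): max(-8, -7) = -7
r (O): min(-2, -4, -7) = -7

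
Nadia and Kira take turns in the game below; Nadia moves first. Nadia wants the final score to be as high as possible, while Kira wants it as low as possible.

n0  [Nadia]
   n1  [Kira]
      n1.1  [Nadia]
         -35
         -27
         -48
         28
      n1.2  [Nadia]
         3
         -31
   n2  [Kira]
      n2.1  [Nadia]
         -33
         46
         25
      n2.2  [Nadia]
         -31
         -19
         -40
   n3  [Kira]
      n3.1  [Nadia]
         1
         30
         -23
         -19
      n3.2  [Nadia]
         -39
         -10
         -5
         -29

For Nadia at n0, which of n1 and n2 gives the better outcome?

n1.1 (Nadia): max(-35, -27, -48, 28) = 28
n1.2 (Nadia): max(3, -31) = 3
n1 (Kira): min(28, 3) = 3
n2.1 (Nadia): max(-33, 46, 25) = 46
n2.2 (Nadia): max(-31, -19, -40) = -19
n2 (Kira): min(46, -19) = -19
Nadia prefers the higher value; n1=3, n2=-19. n1 is better since 3 > -19.

n1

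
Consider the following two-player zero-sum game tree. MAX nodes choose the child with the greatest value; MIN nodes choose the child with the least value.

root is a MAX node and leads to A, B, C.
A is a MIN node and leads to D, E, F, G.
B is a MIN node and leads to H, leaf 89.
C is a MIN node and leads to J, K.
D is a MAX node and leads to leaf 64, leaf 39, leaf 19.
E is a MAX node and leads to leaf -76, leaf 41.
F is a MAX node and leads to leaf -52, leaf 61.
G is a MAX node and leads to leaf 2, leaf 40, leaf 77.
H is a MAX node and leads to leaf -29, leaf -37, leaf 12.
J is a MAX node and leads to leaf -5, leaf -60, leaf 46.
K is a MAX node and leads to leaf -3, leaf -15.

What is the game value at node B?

12

H (MAX): max(-29, -37, 12) = 12
B (MIN): min(12, 89) = 12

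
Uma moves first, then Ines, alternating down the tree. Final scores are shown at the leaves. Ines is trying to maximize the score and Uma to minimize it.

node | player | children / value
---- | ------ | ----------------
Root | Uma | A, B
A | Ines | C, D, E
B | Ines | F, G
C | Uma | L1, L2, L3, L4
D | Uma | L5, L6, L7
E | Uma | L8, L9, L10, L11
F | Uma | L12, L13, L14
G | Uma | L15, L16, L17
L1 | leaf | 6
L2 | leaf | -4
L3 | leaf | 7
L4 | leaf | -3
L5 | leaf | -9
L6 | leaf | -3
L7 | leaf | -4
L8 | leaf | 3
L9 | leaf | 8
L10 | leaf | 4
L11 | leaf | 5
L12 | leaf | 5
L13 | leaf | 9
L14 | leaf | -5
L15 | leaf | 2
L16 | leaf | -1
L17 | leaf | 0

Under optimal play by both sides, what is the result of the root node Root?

-1

C (Uma): min(6, -4, 7, -3) = -4
D (Uma): min(-9, -3, -4) = -9
E (Uma): min(3, 8, 4, 5) = 3
A (Ines): max(-4, -9, 3) = 3
F (Uma): min(5, 9, -5) = -5
G (Uma): min(2, -1, 0) = -1
B (Ines): max(-5, -1) = -1
Root (Uma): min(3, -1) = -1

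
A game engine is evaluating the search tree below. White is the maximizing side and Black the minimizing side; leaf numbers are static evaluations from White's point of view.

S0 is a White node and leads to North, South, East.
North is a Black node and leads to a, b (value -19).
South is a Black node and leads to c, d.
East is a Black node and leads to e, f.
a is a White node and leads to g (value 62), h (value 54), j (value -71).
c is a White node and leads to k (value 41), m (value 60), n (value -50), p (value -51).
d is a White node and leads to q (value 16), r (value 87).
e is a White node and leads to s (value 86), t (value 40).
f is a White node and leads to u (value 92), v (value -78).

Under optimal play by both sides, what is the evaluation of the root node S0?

a (White): max(62, 54, -71) = 62
North (Black): min(62, -19) = -19
c (White): max(41, 60, -50, -51) = 60
d (White): max(16, 87) = 87
South (Black): min(60, 87) = 60
e (White): max(86, 40) = 86
f (White): max(92, -78) = 92
East (Black): min(86, 92) = 86
S0 (White): max(-19, 60, 86) = 86

86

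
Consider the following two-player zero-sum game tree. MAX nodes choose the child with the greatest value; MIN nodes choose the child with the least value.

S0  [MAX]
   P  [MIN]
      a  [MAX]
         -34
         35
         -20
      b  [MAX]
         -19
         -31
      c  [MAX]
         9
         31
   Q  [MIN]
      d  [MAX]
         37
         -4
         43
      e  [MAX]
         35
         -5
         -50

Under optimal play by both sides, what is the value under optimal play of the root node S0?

35

a (MAX): max(-34, 35, -20) = 35
b (MAX): max(-19, -31) = -19
c (MAX): max(9, 31) = 31
P (MIN): min(35, -19, 31) = -19
d (MAX): max(37, -4, 43) = 43
e (MAX): max(35, -5, -50) = 35
Q (MIN): min(43, 35) = 35
S0 (MAX): max(-19, 35) = 35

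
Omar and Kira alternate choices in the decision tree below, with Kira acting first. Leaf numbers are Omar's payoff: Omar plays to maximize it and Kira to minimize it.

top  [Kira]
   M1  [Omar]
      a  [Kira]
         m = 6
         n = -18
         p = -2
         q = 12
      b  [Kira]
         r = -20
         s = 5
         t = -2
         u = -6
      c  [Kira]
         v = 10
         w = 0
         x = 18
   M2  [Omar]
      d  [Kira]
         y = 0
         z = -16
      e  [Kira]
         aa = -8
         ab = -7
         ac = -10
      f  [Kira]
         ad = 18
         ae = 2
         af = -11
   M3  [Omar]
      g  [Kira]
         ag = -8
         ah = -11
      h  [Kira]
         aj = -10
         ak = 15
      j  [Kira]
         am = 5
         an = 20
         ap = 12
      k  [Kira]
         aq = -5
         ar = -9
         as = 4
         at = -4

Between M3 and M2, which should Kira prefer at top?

M2

g (Kira): min(-8, -11) = -11
h (Kira): min(-10, 15) = -10
j (Kira): min(5, 20, 12) = 5
k (Kira): min(-5, -9, 4, -4) = -9
M3 (Omar): max(-11, -10, 5, -9) = 5
d (Kira): min(0, -16) = -16
e (Kira): min(-8, -7, -10) = -10
f (Kira): min(18, 2, -11) = -11
M2 (Omar): max(-16, -10, -11) = -10
Kira prefers the lower value; M3=5, M2=-10. M2 is better since -10 < 5.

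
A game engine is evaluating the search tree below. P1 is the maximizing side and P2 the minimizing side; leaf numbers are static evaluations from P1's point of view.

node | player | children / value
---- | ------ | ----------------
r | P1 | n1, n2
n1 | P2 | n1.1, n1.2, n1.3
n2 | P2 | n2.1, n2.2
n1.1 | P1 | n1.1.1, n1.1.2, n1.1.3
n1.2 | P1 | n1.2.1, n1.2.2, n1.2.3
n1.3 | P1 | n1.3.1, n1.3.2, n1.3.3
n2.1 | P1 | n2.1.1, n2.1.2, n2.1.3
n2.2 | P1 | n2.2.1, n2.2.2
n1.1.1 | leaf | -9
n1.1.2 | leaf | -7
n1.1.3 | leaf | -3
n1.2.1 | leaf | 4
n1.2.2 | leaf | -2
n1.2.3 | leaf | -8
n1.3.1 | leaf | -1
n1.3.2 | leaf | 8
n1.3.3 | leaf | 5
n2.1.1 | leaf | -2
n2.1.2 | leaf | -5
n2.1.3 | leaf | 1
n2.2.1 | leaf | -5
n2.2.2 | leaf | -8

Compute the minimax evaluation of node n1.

n1.1 (P1): max(-9, -7, -3) = -3
n1.2 (P1): max(4, -2, -8) = 4
n1.3 (P1): max(-1, 8, 5) = 8
n1 (P2): min(-3, 4, 8) = -3

-3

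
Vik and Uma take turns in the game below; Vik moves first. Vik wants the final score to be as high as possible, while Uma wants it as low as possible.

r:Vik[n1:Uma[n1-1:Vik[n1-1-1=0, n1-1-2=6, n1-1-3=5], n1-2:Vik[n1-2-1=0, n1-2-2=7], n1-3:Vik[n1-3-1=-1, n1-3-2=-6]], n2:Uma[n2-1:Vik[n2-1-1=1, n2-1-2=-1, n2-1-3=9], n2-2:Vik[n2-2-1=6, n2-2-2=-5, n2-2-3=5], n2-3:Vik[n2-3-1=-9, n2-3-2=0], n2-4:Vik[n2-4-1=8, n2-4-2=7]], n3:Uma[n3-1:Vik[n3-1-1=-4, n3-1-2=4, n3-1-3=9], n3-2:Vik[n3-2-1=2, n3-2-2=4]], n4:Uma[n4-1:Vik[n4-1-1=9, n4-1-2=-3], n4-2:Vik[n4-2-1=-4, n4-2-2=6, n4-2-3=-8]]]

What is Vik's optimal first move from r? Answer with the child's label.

n1-1 (Vik): max(0, 6, 5) = 6
n1-2 (Vik): max(0, 7) = 7
n1-3 (Vik): max(-1, -6) = -1
n1 (Uma): min(6, 7, -1) = -1
n2-1 (Vik): max(1, -1, 9) = 9
n2-2 (Vik): max(6, -5, 5) = 6
n2-3 (Vik): max(-9, 0) = 0
n2-4 (Vik): max(8, 7) = 8
n2 (Uma): min(9, 6, 0, 8) = 0
n3-1 (Vik): max(-4, 4, 9) = 9
n3-2 (Vik): max(2, 4) = 4
n3 (Uma): min(9, 4) = 4
n4-1 (Vik): max(9, -3) = 9
n4-2 (Vik): max(-4, 6, -8) = 6
n4 (Uma): min(9, 6) = 6
r (Vik): max(-1, 0, 4, 6) = 6
Vik at r wants the highest of {n1=-1, n2=0, n3=4, n4=6}, so chooses n4.

n4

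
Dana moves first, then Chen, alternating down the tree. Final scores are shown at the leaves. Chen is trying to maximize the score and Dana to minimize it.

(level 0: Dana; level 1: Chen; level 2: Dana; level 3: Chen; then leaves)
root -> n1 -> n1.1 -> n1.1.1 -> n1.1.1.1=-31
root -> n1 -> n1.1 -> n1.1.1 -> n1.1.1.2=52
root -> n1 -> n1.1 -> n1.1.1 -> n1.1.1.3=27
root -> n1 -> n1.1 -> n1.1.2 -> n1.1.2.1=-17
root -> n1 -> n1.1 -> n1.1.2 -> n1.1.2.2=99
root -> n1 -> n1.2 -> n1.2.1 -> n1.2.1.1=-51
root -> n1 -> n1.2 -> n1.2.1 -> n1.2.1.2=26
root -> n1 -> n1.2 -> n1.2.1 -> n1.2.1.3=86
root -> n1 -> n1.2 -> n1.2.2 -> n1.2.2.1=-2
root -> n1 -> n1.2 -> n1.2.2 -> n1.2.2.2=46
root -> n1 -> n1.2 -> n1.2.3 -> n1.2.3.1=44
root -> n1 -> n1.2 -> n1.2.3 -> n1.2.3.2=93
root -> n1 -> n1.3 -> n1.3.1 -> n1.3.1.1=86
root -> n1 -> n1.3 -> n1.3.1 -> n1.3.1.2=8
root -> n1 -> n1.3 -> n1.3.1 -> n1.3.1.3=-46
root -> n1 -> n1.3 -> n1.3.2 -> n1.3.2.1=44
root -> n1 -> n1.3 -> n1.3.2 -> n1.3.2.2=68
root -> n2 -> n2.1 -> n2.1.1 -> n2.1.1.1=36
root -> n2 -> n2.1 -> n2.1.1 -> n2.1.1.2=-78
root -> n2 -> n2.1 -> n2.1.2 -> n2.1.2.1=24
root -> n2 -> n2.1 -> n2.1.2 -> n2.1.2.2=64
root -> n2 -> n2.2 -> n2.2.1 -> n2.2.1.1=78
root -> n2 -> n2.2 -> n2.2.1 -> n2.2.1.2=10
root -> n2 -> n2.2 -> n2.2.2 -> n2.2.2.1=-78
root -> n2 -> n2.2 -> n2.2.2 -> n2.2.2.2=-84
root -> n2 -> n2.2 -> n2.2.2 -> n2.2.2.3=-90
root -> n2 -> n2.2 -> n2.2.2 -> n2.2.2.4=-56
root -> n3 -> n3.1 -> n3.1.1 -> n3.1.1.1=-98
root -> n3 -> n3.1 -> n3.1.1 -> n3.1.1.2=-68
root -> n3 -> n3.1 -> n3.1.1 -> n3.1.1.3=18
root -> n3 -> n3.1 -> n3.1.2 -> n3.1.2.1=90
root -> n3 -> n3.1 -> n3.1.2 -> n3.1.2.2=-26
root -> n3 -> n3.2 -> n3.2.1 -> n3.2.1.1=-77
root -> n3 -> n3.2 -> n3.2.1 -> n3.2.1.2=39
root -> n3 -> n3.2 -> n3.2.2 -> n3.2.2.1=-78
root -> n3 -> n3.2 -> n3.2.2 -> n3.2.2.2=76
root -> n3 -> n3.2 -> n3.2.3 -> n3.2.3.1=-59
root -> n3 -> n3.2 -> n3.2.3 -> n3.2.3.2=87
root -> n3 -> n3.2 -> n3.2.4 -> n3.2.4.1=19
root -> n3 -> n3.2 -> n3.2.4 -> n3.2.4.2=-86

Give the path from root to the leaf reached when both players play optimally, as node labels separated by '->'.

n1.1.1 (Chen): max(-31, 52, 27) = 52
n1.1.2 (Chen): max(-17, 99) = 99
n1.1 (Dana): min(52, 99) = 52
n1.2.1 (Chen): max(-51, 26, 86) = 86
n1.2.2 (Chen): max(-2, 46) = 46
n1.2.3 (Chen): max(44, 93) = 93
n1.2 (Dana): min(86, 46, 93) = 46
n1.3.1 (Chen): max(86, 8, -46) = 86
n1.3.2 (Chen): max(44, 68) = 68
n1.3 (Dana): min(86, 68) = 68
n1 (Chen): max(52, 46, 68) = 68
n2.1.1 (Chen): max(36, -78) = 36
n2.1.2 (Chen): max(24, 64) = 64
n2.1 (Dana): min(36, 64) = 36
n2.2.1 (Chen): max(78, 10) = 78
n2.2.2 (Chen): max(-78, -84, -90, -56) = -56
n2.2 (Dana): min(78, -56) = -56
n2 (Chen): max(36, -56) = 36
n3.1.1 (Chen): max(-98, -68, 18) = 18
n3.1.2 (Chen): max(90, -26) = 90
n3.1 (Dana): min(18, 90) = 18
n3.2.1 (Chen): max(-77, 39) = 39
n3.2.2 (Chen): max(-78, 76) = 76
n3.2.3 (Chen): max(-59, 87) = 87
n3.2.4 (Chen): max(19, -86) = 19
n3.2 (Dana): min(39, 76, 87, 19) = 19
n3 (Chen): max(18, 19) = 19
root (Dana): min(68, 36, 19) = 19
At root, Dana picks n3 (lowest: 19).
At n3, Chen picks n3.2 (highest: 19).
At n3.2, Dana picks n3.2.4 (lowest: 19).
At n3.2.4, Chen picks n3.2.4.1 (highest: 19).
Terminal value 19.

root -> n3 -> n3.2 -> n3.2.4 -> n3.2.4.1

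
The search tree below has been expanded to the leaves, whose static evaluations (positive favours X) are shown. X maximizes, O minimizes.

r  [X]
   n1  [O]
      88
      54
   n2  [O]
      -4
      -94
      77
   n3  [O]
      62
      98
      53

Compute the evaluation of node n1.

n1 (O): min(88, 54) = 54

54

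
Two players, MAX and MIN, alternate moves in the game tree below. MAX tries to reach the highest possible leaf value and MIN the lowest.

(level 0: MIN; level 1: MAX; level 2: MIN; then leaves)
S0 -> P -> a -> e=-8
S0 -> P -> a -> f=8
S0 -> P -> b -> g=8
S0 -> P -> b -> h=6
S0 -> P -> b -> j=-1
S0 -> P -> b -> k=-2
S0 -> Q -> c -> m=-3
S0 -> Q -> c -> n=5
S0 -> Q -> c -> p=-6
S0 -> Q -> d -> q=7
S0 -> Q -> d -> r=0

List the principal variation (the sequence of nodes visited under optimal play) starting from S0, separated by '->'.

a (MIN): min(-8, 8) = -8
b (MIN): min(8, 6, -1, -2) = -2
P (MAX): max(-8, -2) = -2
c (MIN): min(-3, 5, -6) = -6
d (MIN): min(7, 0) = 0
Q (MAX): max(-6, 0) = 0
S0 (MIN): min(-2, 0) = -2
At S0, MIN picks P (lowest: -2).
At P, MAX picks b (highest: -2).
At b, MIN picks k (lowest: -2).
Terminal value -2.

S0 -> P -> b -> k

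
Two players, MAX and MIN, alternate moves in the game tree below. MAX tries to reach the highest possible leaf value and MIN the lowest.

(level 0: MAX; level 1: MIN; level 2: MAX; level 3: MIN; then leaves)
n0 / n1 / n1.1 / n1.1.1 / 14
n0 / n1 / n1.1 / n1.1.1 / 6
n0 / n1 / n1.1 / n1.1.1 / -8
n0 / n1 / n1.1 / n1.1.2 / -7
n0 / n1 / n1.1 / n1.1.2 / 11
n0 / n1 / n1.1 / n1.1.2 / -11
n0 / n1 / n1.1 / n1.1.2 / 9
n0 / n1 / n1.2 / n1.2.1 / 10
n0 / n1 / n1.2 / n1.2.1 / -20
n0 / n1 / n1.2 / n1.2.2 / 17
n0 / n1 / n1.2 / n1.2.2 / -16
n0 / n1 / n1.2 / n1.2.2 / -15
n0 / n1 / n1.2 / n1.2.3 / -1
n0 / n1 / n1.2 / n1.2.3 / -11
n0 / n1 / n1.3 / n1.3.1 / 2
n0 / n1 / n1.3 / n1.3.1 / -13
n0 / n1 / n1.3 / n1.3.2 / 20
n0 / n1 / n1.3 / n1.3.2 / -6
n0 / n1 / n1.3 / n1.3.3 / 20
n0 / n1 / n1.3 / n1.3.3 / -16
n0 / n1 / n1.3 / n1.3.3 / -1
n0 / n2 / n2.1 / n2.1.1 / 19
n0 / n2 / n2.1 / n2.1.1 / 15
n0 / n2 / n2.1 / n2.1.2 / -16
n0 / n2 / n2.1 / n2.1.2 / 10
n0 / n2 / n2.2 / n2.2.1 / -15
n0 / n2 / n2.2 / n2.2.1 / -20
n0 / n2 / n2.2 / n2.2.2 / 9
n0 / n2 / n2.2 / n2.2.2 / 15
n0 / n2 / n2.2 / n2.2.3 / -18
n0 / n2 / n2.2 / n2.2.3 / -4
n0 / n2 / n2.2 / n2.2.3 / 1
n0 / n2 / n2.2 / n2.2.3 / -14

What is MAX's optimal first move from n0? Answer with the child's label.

n2

n1.1.1 (MIN): min(14, 6, -8) = -8
n1.1.2 (MIN): min(-7, 11, -11, 9) = -11
n1.1 (MAX): max(-8, -11) = -8
n1.2.1 (MIN): min(10, -20) = -20
n1.2.2 (MIN): min(17, -16, -15) = -16
n1.2.3 (MIN): min(-1, -11) = -11
n1.2 (MAX): max(-20, -16, -11) = -11
n1.3.1 (MIN): min(2, -13) = -13
n1.3.2 (MIN): min(20, -6) = -6
n1.3.3 (MIN): min(20, -16, -1) = -16
n1.3 (MAX): max(-13, -6, -16) = -6
n1 (MIN): min(-8, -11, -6) = -11
n2.1.1 (MIN): min(19, 15) = 15
n2.1.2 (MIN): min(-16, 10) = -16
n2.1 (MAX): max(15, -16) = 15
n2.2.1 (MIN): min(-15, -20) = -20
n2.2.2 (MIN): min(9, 15) = 9
n2.2.3 (MIN): min(-18, -4, 1, -14) = -18
n2.2 (MAX): max(-20, 9, -18) = 9
n2 (MIN): min(15, 9) = 9
n0 (MAX): max(-11, 9) = 9
MAX at n0 wants the highest of {n1=-11, n2=9}, so chooses n2.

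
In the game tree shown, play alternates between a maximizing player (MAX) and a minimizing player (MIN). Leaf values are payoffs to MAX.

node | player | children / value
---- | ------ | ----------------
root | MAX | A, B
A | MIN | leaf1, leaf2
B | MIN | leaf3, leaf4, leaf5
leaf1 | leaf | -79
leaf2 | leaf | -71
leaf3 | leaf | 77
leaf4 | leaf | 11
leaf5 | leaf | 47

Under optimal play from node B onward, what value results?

B (MIN): min(77, 11, 47) = 11

11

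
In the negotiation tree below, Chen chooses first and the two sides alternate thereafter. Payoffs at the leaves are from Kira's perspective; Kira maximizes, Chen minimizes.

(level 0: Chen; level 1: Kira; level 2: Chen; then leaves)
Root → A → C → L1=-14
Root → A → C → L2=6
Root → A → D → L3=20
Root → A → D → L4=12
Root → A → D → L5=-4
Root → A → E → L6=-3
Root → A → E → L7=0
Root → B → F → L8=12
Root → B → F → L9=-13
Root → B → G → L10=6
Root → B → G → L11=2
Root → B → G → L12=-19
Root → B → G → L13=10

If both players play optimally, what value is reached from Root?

-13

C (Chen): min(-14, 6) = -14
D (Chen): min(20, 12, -4) = -4
E (Chen): min(-3, 0) = -3
A (Kira): max(-14, -4, -3) = -3
F (Chen): min(12, -13) = -13
G (Chen): min(6, 2, -19, 10) = -19
B (Kira): max(-13, -19) = -13
Root (Chen): min(-3, -13) = -13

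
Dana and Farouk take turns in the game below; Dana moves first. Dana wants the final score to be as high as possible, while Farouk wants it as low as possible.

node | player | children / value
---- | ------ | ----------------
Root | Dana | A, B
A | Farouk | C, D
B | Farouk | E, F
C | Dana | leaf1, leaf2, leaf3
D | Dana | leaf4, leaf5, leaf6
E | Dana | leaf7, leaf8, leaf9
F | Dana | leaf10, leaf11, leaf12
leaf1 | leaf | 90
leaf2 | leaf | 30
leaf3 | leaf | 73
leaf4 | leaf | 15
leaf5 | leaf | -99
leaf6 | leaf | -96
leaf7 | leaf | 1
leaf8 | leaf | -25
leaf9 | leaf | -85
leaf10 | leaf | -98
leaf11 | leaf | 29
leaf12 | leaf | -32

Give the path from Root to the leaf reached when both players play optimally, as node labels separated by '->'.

C (Dana): max(90, 30, 73) = 90
D (Dana): max(15, -99, -96) = 15
A (Farouk): min(90, 15) = 15
E (Dana): max(1, -25, -85) = 1
F (Dana): max(-98, 29, -32) = 29
B (Farouk): min(1, 29) = 1
Root (Dana): max(15, 1) = 15
At Root, Dana picks A (highest: 15).
At A, Farouk picks D (lowest: 15).
At D, Dana picks leaf4 (highest: 15).
Terminal value 15.

Root -> A -> D -> leaf4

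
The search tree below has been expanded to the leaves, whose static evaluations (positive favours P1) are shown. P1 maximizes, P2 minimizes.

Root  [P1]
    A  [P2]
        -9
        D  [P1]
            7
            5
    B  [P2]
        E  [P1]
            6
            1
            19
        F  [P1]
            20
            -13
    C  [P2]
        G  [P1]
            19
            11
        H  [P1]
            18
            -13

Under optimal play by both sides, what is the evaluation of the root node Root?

19

D (P1): max(7, 5) = 7
A (P2): min(-9, 7) = -9
E (P1): max(6, 1, 19) = 19
F (P1): max(20, -13) = 20
B (P2): min(19, 20) = 19
G (P1): max(19, 11) = 19
H (P1): max(18, -13) = 18
C (P2): min(19, 18) = 18
Root (P1): max(-9, 19, 18) = 19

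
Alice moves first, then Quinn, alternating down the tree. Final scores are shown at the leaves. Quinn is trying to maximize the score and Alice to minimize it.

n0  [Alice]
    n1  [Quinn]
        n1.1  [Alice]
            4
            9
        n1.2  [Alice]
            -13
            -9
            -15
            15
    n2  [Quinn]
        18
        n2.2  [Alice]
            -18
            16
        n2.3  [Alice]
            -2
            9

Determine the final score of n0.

4

n1.1 (Alice): min(4, 9) = 4
n1.2 (Alice): min(-13, -9, -15, 15) = -15
n1 (Quinn): max(4, -15) = 4
n2.2 (Alice): min(-18, 16) = -18
n2.3 (Alice): min(-2, 9) = -2
n2 (Quinn): max(18, -18, -2) = 18
n0 (Alice): min(4, 18) = 4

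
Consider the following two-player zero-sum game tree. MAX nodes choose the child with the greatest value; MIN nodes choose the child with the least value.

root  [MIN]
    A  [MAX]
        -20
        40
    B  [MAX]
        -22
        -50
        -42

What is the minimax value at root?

A (MAX): max(-20, 40) = 40
B (MAX): max(-22, -50, -42) = -22
root (MIN): min(40, -22) = -22

-22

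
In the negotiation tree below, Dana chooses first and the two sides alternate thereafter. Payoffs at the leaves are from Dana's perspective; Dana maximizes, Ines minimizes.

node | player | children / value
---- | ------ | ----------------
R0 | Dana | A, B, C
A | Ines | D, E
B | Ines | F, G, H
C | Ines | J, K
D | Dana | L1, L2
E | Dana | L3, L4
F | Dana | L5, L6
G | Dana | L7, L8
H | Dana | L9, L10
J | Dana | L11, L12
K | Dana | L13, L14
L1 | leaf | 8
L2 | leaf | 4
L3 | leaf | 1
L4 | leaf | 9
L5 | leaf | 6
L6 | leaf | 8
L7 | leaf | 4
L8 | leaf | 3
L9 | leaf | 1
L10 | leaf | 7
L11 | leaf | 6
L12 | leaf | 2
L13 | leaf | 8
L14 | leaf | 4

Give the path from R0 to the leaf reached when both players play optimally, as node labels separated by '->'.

D (Dana): max(8, 4) = 8
E (Dana): max(1, 9) = 9
A (Ines): min(8, 9) = 8
F (Dana): max(6, 8) = 8
G (Dana): max(4, 3) = 4
H (Dana): max(1, 7) = 7
B (Ines): min(8, 4, 7) = 4
J (Dana): max(6, 2) = 6
K (Dana): max(8, 4) = 8
C (Ines): min(6, 8) = 6
R0 (Dana): max(8, 4, 6) = 8
At R0, Dana picks A (highest: 8).
At A, Ines picks D (lowest: 8).
At D, Dana picks L1 (highest: 8).
Terminal value 8.

R0 -> A -> D -> L1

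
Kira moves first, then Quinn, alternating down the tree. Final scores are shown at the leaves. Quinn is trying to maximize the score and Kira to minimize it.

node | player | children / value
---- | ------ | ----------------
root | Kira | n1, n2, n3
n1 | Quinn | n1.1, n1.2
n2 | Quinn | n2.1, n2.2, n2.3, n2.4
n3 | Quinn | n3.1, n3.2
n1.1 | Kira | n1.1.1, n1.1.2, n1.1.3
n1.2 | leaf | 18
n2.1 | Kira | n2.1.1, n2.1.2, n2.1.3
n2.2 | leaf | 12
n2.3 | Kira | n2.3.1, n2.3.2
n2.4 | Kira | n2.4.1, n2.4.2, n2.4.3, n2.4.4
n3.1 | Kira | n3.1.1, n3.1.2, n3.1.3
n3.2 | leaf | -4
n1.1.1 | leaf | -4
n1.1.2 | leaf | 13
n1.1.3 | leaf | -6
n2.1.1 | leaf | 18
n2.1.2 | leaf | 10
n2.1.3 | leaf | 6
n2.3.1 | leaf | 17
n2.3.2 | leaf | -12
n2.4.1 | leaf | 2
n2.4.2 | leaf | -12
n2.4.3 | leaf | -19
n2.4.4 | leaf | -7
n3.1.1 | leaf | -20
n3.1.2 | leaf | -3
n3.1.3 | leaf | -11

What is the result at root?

-4

n1.1 (Kira): min(-4, 13, -6) = -6
n1 (Quinn): max(-6, 18) = 18
n2.1 (Kira): min(18, 10, 6) = 6
n2.3 (Kira): min(17, -12) = -12
n2.4 (Kira): min(2, -12, -19, -7) = -19
n2 (Quinn): max(6, 12, -12, -19) = 12
n3.1 (Kira): min(-20, -3, -11) = -20
n3 (Quinn): max(-20, -4) = -4
root (Kira): min(18, 12, -4) = -4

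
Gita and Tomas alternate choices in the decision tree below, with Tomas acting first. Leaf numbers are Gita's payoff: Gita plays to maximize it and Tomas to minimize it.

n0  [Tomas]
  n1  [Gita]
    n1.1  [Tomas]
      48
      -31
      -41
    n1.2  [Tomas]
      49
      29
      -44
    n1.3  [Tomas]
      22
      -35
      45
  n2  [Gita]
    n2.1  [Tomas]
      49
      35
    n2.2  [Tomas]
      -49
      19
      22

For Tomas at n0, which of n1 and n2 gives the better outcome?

n1

n1.1 (Tomas): min(48, -31, -41) = -41
n1.2 (Tomas): min(49, 29, -44) = -44
n1.3 (Tomas): min(22, -35, 45) = -35
n1 (Gita): max(-41, -44, -35) = -35
n2.1 (Tomas): min(49, 35) = 35
n2.2 (Tomas): min(-49, 19, 22) = -49
n2 (Gita): max(35, -49) = 35
Tomas prefers the lower value; n1=-35, n2=35. n1 is better since -35 < 35.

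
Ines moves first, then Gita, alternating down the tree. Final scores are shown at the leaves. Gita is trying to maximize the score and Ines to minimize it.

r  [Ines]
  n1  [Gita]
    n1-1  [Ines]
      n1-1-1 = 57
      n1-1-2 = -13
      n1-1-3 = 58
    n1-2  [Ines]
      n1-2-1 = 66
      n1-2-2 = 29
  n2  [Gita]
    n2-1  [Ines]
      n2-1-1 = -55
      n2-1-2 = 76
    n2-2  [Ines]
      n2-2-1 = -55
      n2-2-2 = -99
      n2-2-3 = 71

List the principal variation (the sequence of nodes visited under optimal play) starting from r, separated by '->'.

r -> n2 -> n2-1 -> n2-1-1

n1-1 (Ines): min(57, -13, 58) = -13
n1-2 (Ines): min(66, 29) = 29
n1 (Gita): max(-13, 29) = 29
n2-1 (Ines): min(-55, 76) = -55
n2-2 (Ines): min(-55, -99, 71) = -99
n2 (Gita): max(-55, -99) = -55
r (Ines): min(29, -55) = -55
At r, Ines picks n2 (lowest: -55).
At n2, Gita picks n2-1 (highest: -55).
At n2-1, Ines picks n2-1-1 (lowest: -55).
Terminal value -55.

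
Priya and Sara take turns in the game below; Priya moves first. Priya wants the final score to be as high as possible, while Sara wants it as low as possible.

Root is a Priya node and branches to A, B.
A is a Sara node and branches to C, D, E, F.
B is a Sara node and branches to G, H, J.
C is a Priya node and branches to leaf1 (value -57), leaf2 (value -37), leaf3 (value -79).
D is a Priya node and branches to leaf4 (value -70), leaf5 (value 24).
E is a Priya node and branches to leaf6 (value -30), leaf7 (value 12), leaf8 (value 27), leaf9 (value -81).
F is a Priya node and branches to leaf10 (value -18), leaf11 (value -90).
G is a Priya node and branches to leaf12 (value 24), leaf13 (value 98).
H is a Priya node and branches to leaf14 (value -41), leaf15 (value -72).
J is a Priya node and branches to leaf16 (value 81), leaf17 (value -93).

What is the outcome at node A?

C (Priya): max(-57, -37, -79) = -37
D (Priya): max(-70, 24) = 24
E (Priya): max(-30, 12, 27, -81) = 27
F (Priya): max(-18, -90) = -18
A (Sara): min(-37, 24, 27, -18) = -37

-37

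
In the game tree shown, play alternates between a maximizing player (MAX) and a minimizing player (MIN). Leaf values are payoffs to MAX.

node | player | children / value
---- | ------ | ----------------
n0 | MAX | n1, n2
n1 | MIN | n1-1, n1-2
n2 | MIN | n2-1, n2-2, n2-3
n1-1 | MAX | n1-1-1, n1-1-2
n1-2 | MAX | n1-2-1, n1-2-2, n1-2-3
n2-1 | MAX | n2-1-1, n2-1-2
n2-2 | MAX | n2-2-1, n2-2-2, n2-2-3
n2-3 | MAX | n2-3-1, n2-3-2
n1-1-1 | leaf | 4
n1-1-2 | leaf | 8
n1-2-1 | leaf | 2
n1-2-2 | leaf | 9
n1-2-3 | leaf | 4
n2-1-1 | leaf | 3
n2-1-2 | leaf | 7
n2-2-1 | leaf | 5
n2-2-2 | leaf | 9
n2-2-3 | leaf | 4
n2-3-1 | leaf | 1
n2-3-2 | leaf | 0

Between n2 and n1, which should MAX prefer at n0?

n1

n2-1 (MAX): max(3, 7) = 7
n2-2 (MAX): max(5, 9, 4) = 9
n2-3 (MAX): max(1, 0) = 1
n2 (MIN): min(7, 9, 1) = 1
n1-1 (MAX): max(4, 8) = 8
n1-2 (MAX): max(2, 9, 4) = 9
n1 (MIN): min(8, 9) = 8
MAX prefers the higher value; n2=1, n1=8. n1 is better since 8 > 1.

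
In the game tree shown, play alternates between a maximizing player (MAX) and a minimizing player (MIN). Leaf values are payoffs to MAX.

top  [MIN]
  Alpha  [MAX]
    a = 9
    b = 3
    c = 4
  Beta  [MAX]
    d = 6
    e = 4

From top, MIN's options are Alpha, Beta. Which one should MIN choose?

Beta

Alpha (MAX): max(9, 3, 4) = 9
Beta (MAX): max(6, 4) = 6
top (MIN): min(9, 6) = 6
MIN at top wants the lowest of {Alpha=9, Beta=6}, so chooses Beta.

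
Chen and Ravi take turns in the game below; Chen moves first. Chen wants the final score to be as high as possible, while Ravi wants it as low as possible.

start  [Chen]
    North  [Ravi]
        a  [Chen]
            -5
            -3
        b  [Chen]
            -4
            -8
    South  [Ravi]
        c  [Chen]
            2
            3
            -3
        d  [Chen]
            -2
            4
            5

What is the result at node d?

5

d (Chen): max(-2, 4, 5) = 5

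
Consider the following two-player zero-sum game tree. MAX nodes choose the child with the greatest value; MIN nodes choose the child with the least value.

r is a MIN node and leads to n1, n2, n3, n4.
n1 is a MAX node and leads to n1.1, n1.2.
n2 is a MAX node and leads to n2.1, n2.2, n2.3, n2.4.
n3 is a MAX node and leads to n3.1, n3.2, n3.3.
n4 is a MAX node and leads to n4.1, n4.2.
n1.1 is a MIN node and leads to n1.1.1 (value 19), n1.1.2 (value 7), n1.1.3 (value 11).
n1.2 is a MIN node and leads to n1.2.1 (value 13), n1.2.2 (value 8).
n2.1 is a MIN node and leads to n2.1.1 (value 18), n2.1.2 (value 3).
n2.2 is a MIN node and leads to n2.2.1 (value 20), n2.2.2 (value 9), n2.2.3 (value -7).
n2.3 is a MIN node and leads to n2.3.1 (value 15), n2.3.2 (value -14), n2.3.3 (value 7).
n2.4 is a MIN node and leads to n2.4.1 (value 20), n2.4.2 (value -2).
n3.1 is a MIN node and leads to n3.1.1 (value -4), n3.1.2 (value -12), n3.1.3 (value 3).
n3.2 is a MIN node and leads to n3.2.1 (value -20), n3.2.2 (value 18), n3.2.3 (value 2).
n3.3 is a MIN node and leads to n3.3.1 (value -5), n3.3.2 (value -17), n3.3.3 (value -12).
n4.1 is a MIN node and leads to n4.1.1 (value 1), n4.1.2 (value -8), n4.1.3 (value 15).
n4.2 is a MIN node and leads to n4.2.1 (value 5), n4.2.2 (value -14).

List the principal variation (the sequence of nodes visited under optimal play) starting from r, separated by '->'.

r -> n3 -> n3.1 -> n3.1.2

n1.1 (MIN): min(19, 7, 11) = 7
n1.2 (MIN): min(13, 8) = 8
n1 (MAX): max(7, 8) = 8
n2.1 (MIN): min(18, 3) = 3
n2.2 (MIN): min(20, 9, -7) = -7
n2.3 (MIN): min(15, -14, 7) = -14
n2.4 (MIN): min(20, -2) = -2
n2 (MAX): max(3, -7, -14, -2) = 3
n3.1 (MIN): min(-4, -12, 3) = -12
n3.2 (MIN): min(-20, 18, 2) = -20
n3.3 (MIN): min(-5, -17, -12) = -17
n3 (MAX): max(-12, -20, -17) = -12
n4.1 (MIN): min(1, -8, 15) = -8
n4.2 (MIN): min(5, -14) = -14
n4 (MAX): max(-8, -14) = -8
r (MIN): min(8, 3, -12, -8) = -12
At r, MIN picks n3 (lowest: -12).
At n3, MAX picks n3.1 (highest: -12).
At n3.1, MIN picks n3.1.2 (lowest: -12).
Terminal value -12.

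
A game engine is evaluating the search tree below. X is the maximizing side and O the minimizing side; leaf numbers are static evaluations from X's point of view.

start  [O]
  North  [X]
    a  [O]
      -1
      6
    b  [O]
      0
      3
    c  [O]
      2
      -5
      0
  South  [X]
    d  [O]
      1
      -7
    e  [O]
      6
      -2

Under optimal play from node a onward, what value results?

-1

a (O): min(-1, 6) = -1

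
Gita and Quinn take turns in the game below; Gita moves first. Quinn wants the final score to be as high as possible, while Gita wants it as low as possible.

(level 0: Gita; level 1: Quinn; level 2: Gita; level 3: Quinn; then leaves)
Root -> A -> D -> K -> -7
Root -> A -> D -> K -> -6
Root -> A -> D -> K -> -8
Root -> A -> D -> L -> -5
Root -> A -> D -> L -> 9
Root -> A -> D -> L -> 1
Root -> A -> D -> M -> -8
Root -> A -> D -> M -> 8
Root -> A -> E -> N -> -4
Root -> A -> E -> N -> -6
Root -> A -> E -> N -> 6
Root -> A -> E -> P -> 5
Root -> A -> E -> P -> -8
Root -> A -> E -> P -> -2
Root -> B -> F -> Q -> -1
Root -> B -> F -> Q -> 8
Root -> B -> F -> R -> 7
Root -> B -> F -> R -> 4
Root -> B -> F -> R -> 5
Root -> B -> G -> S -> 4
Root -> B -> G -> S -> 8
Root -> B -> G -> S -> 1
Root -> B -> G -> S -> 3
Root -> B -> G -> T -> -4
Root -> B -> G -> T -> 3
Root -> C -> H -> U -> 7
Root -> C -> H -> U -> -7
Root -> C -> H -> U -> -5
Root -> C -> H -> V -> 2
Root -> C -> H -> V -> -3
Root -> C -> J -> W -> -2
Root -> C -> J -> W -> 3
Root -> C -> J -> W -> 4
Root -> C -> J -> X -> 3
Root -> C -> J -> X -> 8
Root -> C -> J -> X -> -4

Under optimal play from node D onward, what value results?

K (Quinn): max(-7, -6, -8) = -6
L (Quinn): max(-5, 9, 1) = 9
M (Quinn): max(-8, 8) = 8
D (Gita): min(-6, 9, 8) = -6

-6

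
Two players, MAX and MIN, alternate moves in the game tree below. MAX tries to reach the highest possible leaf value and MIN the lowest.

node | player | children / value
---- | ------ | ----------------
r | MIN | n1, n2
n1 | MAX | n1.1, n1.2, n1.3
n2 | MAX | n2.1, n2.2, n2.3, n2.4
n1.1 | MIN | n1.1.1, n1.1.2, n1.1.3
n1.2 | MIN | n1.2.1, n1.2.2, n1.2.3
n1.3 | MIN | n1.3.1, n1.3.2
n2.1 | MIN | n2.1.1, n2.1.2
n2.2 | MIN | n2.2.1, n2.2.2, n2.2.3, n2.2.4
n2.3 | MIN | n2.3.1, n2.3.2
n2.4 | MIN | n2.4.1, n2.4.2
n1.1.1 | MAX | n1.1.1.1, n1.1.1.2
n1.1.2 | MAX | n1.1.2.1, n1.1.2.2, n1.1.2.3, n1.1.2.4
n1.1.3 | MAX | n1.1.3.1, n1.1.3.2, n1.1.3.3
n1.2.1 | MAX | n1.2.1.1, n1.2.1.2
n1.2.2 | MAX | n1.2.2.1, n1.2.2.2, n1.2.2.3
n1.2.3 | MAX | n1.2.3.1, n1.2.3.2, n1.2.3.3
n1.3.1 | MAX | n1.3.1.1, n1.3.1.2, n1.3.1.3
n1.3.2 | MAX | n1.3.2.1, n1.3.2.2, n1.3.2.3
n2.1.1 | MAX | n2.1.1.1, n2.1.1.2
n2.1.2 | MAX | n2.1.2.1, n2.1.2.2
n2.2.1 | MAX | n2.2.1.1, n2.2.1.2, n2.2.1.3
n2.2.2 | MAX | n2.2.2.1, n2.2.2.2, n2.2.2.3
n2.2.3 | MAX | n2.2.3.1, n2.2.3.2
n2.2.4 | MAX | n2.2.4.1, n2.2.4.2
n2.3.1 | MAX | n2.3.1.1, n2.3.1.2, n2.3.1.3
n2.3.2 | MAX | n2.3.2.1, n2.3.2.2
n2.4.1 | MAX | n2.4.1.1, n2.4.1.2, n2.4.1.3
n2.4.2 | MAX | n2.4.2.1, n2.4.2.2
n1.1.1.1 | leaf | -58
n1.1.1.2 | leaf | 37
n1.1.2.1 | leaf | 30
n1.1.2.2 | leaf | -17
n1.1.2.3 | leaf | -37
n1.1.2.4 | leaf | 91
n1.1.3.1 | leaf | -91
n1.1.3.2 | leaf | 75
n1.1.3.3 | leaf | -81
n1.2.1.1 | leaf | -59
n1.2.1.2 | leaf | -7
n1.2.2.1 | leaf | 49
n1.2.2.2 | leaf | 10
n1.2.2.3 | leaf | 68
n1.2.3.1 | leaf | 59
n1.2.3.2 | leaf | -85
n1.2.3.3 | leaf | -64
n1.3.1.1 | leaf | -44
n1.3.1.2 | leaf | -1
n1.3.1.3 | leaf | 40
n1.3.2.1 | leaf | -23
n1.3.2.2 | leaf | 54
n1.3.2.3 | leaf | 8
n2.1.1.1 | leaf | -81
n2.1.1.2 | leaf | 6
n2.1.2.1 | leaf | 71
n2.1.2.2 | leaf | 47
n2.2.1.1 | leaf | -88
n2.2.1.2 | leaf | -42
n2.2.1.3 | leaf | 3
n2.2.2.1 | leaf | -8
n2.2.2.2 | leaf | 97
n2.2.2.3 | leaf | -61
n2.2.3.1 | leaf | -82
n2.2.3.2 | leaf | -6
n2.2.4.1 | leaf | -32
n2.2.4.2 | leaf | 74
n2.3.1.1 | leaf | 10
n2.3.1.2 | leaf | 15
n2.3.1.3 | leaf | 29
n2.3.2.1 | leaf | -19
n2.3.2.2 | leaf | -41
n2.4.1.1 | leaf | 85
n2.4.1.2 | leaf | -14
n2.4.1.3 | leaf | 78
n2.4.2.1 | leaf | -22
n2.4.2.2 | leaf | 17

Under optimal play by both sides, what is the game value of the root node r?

17

n1.1.1 (MAX): max(-58, 37) = 37
n1.1.2 (MAX): max(30, -17, -37, 91) = 91
n1.1.3 (MAX): max(-91, 75, -81) = 75
n1.1 (MIN): min(37, 91, 75) = 37
n1.2.1 (MAX): max(-59, -7) = -7
n1.2.2 (MAX): max(49, 10, 68) = 68
n1.2.3 (MAX): max(59, -85, -64) = 59
n1.2 (MIN): min(-7, 68, 59) = -7
n1.3.1 (MAX): max(-44, -1, 40) = 40
n1.3.2 (MAX): max(-23, 54, 8) = 54
n1.3 (MIN): min(40, 54) = 40
n1 (MAX): max(37, -7, 40) = 40
n2.1.1 (MAX): max(-81, 6) = 6
n2.1.2 (MAX): max(71, 47) = 71
n2.1 (MIN): min(6, 71) = 6
n2.2.1 (MAX): max(-88, -42, 3) = 3
n2.2.2 (MAX): max(-8, 97, -61) = 97
n2.2.3 (MAX): max(-82, -6) = -6
n2.2.4 (MAX): max(-32, 74) = 74
n2.2 (MIN): min(3, 97, -6, 74) = -6
n2.3.1 (MAX): max(10, 15, 29) = 29
n2.3.2 (MAX): max(-19, -41) = -19
n2.3 (MIN): min(29, -19) = -19
n2.4.1 (MAX): max(85, -14, 78) = 85
n2.4.2 (MAX): max(-22, 17) = 17
n2.4 (MIN): min(85, 17) = 17
n2 (MAX): max(6, -6, -19, 17) = 17
r (MIN): min(40, 17) = 17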